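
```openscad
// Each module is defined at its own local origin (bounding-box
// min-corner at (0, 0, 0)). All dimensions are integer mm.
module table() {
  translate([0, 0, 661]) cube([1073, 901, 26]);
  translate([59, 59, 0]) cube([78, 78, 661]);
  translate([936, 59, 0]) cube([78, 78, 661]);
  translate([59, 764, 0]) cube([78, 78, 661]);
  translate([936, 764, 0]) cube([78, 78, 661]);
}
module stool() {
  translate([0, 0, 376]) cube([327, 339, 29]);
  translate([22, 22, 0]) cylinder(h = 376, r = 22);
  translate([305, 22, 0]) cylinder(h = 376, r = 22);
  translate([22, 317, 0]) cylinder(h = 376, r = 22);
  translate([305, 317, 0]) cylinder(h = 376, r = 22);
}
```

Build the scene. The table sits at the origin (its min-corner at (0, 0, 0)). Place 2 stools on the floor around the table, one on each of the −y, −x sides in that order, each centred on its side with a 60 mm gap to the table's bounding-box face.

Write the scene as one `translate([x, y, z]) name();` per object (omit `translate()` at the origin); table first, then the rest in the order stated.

table();
translate([373, -399, 0]) stool();
translate([-387, 281, 0]) stool();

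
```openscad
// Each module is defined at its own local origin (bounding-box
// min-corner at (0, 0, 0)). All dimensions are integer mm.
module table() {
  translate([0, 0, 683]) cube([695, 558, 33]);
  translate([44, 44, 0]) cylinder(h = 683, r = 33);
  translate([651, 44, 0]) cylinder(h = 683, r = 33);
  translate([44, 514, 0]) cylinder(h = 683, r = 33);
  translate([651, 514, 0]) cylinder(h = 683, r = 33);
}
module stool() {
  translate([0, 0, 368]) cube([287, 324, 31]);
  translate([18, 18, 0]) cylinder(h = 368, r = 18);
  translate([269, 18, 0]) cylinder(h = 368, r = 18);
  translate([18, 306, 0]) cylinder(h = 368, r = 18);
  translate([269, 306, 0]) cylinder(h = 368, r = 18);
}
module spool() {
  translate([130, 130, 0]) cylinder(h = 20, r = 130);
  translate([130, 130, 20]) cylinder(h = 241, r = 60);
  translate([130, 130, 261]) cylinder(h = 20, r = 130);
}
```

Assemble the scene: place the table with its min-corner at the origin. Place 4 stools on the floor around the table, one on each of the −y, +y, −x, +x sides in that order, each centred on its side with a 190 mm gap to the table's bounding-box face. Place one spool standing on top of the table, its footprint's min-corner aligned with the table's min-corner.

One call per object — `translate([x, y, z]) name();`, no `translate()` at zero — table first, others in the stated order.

table();
translate([204, -514, 0]) stool();
translate([204, 748, 0]) stool();
translate([-477, 117, 0]) stool();
translate([885, 117, 0]) stool();
translate([0, 0, 716]) spool();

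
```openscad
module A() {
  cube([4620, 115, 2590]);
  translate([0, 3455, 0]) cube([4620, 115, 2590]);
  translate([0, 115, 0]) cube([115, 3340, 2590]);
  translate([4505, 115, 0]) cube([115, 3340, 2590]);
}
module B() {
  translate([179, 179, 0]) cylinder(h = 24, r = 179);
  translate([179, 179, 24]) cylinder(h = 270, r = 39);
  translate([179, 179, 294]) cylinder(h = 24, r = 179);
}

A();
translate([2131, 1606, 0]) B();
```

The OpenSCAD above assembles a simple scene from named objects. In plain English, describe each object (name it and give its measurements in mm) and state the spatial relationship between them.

A is a box-shaped house frame (walls only): outside footprint 4620×3570 mm, wall height 2590 mm, wall thickness 115 mm. The two y-facing walls run the full x-width; the two x-facing walls fit between the inner faces of the y-facing walls.

B is a spool: two coaxial disc flanges of radius 179 mm and thickness 24 mm, joined by a core cylinder of radius 39 mm and height 270 mm. The lower flange rests on z = 0 and the three cylinders share a vertical axis.

The spool sits inside the house frame, centred.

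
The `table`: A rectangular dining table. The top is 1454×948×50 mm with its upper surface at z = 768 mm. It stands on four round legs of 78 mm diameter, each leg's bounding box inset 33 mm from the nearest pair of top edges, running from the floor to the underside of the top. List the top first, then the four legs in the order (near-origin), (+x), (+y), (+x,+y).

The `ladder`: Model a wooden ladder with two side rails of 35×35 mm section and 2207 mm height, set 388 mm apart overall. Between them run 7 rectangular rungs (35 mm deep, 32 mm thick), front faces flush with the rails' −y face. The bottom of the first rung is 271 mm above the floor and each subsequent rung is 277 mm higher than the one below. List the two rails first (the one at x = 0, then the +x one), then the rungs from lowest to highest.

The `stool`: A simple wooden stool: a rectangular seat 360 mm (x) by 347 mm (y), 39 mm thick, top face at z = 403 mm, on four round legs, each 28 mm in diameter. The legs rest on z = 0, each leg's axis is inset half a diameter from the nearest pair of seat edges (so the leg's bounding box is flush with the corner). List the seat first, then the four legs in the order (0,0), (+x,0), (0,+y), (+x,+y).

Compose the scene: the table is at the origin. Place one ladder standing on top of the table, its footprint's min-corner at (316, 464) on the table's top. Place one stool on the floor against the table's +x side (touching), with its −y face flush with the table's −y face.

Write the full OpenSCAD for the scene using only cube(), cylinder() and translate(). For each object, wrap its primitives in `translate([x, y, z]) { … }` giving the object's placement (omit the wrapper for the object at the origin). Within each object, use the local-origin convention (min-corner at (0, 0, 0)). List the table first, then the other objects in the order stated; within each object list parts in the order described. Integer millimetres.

translate([0, 0, 718]) cube([1454, 948, 50]);
translate([72, 72, 0]) cylinder(h = 718, r = 39);
translate([1382, 72, 0]) cylinder(h = 718, r = 39);
translate([72, 876, 0]) cylinder(h = 718, r = 39);
translate([1382, 876, 0]) cylinder(h = 718, r = 39);
translate([316, 464, 768]) {
  cube([35, 35, 2207]);
  translate([353, 0, 0]) cube([35, 35, 2207]);
  translate([35, 0, 271]) cube([318, 35, 32]);
  translate([35, 0, 548]) cube([318, 35, 32]);
  translate([35, 0, 825]) cube([318, 35, 32]);
  translate([35, 0, 1102]) cube([318, 35, 32]);
  translate([35, 0, 1379]) cube([318, 35, 32]);
  translate([35, 0, 1656]) cube([318, 35, 32]);
  translate([35, 0, 1933]) cube([318, 35, 32]);
}
translate([1454, 0, 0]) {
  translate([0, 0, 364]) cube([360, 347, 39]);
  translate([14, 14, 0]) cylinder(h = 364, r = 14);
  translate([346, 14, 0]) cylinder(h = 364, r = 14);
  translate([14, 333, 0]) cylinder(h = 364, r = 14);
  translate([346, 333, 0]) cylinder(h = 364, r = 14);
}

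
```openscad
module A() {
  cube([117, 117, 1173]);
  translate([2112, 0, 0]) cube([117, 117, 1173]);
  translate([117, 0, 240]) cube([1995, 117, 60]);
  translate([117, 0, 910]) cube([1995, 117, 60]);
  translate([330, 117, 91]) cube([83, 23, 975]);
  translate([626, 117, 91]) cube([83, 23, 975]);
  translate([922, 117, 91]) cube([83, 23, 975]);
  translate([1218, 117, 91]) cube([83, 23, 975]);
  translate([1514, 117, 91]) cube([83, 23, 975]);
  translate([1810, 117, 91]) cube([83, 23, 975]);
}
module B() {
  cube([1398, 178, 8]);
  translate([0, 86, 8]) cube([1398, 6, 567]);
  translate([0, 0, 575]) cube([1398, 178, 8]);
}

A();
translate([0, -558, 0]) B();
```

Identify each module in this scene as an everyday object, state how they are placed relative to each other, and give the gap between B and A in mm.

The I-beam's nearest face is 380 mm from the fence section's −y face.

A is a fence section. B is an I-beam. The I-beam is on the floor beside the fence section on its −y side. The gap between the I-beam and the fence section is 380 mm.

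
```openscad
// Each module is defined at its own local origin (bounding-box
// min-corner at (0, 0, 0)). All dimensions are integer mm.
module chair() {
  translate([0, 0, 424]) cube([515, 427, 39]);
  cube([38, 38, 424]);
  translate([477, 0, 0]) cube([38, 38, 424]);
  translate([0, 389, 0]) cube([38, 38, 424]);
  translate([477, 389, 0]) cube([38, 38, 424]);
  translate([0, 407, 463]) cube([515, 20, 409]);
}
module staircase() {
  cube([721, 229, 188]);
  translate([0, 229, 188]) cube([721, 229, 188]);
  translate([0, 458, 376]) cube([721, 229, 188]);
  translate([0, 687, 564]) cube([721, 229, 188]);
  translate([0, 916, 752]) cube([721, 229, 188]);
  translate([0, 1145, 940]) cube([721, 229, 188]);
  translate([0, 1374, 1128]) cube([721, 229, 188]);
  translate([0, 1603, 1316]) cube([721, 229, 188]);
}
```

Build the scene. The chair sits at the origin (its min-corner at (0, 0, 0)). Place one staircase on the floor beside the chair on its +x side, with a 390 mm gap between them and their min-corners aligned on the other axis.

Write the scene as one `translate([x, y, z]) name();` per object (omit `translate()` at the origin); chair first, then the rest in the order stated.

chair();
translate([905, 0, 0]) staircase();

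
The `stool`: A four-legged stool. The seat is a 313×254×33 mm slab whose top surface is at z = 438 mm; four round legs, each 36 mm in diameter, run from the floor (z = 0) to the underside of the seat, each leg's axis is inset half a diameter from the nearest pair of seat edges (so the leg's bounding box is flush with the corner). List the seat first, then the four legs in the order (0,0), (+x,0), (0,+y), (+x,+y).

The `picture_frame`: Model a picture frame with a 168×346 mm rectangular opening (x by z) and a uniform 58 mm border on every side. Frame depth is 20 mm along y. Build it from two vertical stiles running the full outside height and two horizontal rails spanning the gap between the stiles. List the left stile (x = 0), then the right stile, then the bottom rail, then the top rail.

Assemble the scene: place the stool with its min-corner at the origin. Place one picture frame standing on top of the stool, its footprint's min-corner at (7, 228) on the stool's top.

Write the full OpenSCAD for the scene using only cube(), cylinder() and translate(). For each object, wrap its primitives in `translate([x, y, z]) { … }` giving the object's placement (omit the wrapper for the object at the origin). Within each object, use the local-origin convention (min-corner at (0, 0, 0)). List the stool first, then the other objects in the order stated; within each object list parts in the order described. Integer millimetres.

translate([0, 0, 405]) cube([313, 254, 33]);
translate([18, 18, 0]) cylinder(h = 405, r = 18);
translate([295, 18, 0]) cylinder(h = 405, r = 18);
translate([18, 236, 0]) cylinder(h = 405, r = 18);
translate([295, 236, 0]) cylinder(h = 405, r = 18);
translate([7, 228, 438]) {
  cube([58, 20, 462]);
  translate([226, 0, 0]) cube([58, 20, 462]);
  translate([58, 0, 0]) cube([168, 20, 58]);
  translate([58, 0, 404]) cube([168, 20, 58]);
}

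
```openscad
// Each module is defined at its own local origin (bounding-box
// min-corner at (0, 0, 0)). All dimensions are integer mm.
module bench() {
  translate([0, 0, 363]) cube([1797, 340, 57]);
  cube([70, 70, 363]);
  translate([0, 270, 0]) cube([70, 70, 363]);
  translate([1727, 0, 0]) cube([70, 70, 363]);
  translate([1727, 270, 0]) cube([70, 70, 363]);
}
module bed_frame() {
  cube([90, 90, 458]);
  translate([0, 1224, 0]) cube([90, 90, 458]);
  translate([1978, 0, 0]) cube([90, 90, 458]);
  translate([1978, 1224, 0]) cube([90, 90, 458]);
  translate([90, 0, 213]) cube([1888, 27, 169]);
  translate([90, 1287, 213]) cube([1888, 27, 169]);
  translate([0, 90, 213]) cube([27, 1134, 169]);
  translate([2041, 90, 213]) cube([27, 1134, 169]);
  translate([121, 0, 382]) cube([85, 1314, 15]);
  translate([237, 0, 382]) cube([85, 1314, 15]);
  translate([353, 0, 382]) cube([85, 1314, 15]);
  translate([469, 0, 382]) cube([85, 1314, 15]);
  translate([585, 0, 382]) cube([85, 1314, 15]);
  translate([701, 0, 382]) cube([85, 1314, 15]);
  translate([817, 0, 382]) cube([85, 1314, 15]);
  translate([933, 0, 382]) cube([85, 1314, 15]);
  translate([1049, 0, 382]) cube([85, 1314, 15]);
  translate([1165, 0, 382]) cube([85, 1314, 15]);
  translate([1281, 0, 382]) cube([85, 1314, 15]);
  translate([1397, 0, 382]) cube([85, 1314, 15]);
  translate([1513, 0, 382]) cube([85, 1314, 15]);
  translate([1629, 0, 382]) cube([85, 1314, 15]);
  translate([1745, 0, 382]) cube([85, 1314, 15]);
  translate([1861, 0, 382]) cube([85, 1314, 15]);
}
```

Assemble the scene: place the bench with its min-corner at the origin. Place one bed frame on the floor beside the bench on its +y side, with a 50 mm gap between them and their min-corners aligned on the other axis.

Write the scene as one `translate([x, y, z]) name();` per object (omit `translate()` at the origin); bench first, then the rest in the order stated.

bench();
translate([0, 390, 0]) bed_frame();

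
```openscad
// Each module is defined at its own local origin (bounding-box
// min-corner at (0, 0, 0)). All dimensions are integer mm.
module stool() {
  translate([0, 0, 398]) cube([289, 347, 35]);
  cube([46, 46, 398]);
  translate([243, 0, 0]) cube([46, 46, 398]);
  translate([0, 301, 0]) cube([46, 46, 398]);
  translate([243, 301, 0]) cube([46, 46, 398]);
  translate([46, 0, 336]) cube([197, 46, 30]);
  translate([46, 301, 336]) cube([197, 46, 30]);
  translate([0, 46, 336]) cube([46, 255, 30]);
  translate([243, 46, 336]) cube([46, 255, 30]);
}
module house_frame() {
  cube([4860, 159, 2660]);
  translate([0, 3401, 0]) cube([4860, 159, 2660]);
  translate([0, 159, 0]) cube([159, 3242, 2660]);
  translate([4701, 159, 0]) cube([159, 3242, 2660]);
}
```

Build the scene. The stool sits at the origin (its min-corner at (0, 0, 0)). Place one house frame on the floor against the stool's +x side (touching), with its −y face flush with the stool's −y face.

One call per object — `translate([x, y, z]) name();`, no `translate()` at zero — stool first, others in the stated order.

stool();
translate([289, 0, 0]) house_frame();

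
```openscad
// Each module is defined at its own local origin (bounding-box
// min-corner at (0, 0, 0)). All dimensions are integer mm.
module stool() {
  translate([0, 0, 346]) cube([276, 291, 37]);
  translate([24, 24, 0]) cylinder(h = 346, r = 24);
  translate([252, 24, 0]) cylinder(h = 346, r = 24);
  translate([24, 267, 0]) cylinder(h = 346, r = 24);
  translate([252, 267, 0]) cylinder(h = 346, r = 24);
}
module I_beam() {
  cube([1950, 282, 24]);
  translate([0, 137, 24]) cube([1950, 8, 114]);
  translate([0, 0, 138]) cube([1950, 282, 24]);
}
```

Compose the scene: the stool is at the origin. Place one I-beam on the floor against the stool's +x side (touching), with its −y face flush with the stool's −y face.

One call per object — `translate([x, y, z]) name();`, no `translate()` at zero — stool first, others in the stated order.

stool();
translate([276, 0, 0]) I_beam();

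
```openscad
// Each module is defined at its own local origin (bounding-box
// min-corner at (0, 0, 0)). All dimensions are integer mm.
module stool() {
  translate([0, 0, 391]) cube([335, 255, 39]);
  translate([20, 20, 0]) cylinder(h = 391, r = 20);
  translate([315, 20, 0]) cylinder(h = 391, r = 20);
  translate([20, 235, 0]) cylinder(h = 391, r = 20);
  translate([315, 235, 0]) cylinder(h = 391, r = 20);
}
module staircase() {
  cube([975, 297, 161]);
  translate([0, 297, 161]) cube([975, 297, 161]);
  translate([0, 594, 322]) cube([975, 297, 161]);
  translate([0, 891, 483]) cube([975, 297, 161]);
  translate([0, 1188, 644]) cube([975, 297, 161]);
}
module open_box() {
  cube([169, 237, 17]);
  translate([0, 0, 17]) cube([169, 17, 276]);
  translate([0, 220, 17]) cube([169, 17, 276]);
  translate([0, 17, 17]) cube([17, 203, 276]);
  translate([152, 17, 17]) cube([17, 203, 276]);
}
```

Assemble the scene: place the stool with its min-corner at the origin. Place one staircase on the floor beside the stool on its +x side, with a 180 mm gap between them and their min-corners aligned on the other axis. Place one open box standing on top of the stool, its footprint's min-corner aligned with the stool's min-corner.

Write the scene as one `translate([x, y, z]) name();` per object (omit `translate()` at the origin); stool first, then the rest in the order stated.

stool();
translate([515, 0, 0]) staircase();
translate([0, 0, 430]) open_box();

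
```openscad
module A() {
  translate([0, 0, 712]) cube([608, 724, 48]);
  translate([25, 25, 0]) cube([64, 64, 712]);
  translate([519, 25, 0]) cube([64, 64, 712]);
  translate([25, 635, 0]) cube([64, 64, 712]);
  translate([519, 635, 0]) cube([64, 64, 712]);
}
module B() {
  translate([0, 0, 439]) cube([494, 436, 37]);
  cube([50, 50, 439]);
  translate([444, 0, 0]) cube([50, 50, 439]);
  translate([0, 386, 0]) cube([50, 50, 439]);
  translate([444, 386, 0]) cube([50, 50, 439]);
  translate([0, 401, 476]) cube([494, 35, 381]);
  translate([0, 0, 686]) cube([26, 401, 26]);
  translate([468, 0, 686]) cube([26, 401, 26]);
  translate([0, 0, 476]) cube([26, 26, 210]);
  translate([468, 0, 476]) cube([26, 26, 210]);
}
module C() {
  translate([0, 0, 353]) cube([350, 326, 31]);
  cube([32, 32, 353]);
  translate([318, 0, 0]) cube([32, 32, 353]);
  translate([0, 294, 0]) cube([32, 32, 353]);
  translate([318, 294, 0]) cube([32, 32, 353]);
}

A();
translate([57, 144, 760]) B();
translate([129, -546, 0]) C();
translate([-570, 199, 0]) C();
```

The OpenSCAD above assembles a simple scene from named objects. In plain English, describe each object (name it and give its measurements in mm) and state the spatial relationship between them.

A is a table: top 608 mm (x) × 724 mm (y), 48 mm thick, upper face at z = 760 mm, on four 64×64 mm square legs, each inset 25 mm from the nearest pair of top edges, running from z = 0 to the bottom of the top.

B is a chair. The seat is a 494×436×37 mm slab with its top at z = 476 mm, on four 50×50 mm corner legs (flush with the seat edges, standing on z = 0). A flat backrest 35 mm thick, 381 mm tall, spans the full seat width and rises from the seat top along its +y edge, rear face flush with the rear of the seat. Two armrests of 26×26 mm section run along each side from the seat's front edge to the front of the backrest, top faces 236 mm above the seat top and outer faces flush with the seat's x-edges; a 26×26 mm post under the front of each armrest stands on the seat at the front corner.

C is a simple wooden stool: a rectangular seat 350 mm (x) by 326 mm (y), 31 mm thick, top face at z = 384 mm, on four square legs, each 32×32 mm in cross-section. The legs rest on z = 0, each flush with a corner of the seat.

The chair is on top of the table, centred. Two stools sit around the table at the −y, −x sides.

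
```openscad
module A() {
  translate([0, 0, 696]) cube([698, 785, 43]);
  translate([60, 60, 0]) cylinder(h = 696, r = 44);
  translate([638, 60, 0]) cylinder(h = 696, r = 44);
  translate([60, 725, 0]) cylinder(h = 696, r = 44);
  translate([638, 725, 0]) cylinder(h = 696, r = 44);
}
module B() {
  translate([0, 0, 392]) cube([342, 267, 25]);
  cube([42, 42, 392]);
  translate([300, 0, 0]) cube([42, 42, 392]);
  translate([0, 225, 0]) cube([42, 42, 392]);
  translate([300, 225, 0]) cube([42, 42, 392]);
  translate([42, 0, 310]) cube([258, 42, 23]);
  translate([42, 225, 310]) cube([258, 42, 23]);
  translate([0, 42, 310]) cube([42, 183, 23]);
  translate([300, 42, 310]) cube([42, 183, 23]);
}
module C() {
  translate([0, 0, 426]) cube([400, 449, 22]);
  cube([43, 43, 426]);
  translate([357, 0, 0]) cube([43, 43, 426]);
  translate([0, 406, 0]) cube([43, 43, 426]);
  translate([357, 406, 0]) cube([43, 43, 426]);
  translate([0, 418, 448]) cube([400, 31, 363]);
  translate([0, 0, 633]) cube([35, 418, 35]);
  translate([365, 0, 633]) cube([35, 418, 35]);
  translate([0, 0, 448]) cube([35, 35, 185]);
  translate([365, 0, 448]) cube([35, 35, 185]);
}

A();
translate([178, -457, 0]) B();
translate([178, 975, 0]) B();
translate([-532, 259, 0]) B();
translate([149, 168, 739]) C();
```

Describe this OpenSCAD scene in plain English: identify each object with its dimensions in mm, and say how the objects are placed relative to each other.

A is a table with a 698×785 mm rectangular top, 43 mm thick, top surface at z = 739 mm, supported by four round legs of 88 mm diameter, each leg's bounding box inset 16 mm from the nearest pair of top edges, running from the floor.

B is a four-legged stool. The seat is 342×267 mm, 25 mm thick, top at z = 417 mm. It stands on four square legs, each 42×42 mm in cross-section, from z = 0 to the seat underside, each flush with a corner of the seat. Four stretchers, 42 mm wide and 23 mm tall, connect adjacent legs with their undersides at z = 310 mm, each running between the inner faces of the legs it joins and aligned with the legs' outer faces on the other axis.

C is a chair. The seat is a 400×449×22 mm slab with its top at z = 448 mm, on four 43×43 mm corner legs (flush with the seat edges, standing on z = 0). A flat backrest 31 mm thick, 363 mm tall, spans the full seat width and rises from the seat top along its +y edge, rear face flush with the rear of the seat. Two armrests of 35×35 mm section run along each side from the seat's front edge to the front of the backrest, top faces 220 mm above the seat top and outer faces flush with the seat's x-edges; a 35×35 mm post under the front of each armrest stands on the seat at the front corner.

Three stools sit around the table at the −y, +y, −x sides. The chair is on top of the table, centred.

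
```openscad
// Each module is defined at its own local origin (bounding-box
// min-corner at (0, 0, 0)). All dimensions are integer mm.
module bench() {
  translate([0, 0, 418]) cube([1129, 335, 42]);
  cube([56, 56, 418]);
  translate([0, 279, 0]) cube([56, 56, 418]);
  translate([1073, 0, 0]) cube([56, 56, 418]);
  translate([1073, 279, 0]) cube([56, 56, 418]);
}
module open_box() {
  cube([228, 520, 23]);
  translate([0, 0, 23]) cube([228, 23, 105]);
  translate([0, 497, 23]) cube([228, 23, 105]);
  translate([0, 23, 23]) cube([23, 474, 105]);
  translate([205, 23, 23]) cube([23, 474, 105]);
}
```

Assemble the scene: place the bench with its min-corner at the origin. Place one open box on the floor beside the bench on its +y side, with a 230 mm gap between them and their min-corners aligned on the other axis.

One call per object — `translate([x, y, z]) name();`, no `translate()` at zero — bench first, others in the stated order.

bench();
translate([0, 565, 0]) open_box();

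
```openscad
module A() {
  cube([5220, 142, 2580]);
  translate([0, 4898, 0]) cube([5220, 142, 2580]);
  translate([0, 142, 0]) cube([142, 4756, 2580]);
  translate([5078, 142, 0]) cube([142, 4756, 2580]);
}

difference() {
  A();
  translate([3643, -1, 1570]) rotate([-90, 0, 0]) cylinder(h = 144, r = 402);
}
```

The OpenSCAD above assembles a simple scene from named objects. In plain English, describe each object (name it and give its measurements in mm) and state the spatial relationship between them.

A is a box-shaped house frame (walls only): outside footprint 5220×5040 mm, wall height 2580 mm, wall thickness 142 mm. The two y-facing walls run the full x-width; the two x-facing walls fit between the inner faces of the y-facing walls.

The house frame has a circular hole of radius 402 mm through its front wall, centred at (x = 3643, z = 1570).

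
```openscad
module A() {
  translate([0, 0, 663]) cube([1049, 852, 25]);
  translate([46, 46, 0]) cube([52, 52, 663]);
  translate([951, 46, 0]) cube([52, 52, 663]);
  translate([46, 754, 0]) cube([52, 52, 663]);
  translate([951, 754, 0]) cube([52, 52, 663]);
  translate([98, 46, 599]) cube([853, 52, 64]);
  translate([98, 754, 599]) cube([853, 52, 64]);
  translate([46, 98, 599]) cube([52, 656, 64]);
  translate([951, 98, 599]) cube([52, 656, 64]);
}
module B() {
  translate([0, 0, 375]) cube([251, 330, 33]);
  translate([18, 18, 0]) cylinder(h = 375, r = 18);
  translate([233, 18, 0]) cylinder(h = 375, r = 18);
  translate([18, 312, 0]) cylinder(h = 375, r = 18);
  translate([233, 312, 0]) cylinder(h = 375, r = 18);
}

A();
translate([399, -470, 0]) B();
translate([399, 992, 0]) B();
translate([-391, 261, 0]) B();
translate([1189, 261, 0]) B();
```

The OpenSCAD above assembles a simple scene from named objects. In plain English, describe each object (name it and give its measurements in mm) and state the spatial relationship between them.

A is a table: top 1049 mm (x) × 852 mm (y), 25 mm thick, upper face at z = 688 mm, on four 52×52 mm square legs, each inset 46 mm from the nearest pair of top edges, running from z = 0 to the bottom of the top. Four apron rails, 52 mm thick and 64 mm tall, run between adjacent legs with their top edges flush with the underside of the top and their outer faces flush with the legs' outer faces.

B is a simple wooden stool: a rectangular seat 251 mm (x) by 330 mm (y), 33 mm thick, top face at z = 408 mm, on four round legs, each 36 mm in diameter. The legs rest on z = 0, each leg's axis is inset half a diameter from the nearest pair of seat edges (so the leg's bounding box is flush with the corner).

Four stools sit around the table at the −y, +y, −x, +x sides.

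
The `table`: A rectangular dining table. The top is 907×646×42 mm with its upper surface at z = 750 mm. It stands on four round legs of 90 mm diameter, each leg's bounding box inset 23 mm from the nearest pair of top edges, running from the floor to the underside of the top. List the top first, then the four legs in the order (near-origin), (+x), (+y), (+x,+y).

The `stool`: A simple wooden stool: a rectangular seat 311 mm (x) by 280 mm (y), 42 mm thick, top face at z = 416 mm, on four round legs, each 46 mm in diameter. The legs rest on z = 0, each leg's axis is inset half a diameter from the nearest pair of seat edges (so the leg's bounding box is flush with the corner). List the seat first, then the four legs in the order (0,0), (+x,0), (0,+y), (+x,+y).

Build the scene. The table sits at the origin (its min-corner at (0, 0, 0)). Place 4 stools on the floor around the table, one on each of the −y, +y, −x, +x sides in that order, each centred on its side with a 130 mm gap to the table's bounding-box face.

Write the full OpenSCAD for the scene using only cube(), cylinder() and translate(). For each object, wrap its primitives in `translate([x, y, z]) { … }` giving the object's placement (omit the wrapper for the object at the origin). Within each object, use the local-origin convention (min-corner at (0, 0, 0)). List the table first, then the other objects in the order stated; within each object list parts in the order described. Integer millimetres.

translate([0, 0, 708]) cube([907, 646, 42]);
translate([68, 68, 0]) cylinder(h = 708, r = 45);
translate([839, 68, 0]) cylinder(h = 708, r = 45);
translate([68, 578, 0]) cylinder(h = 708, r = 45);
translate([839, 578, 0]) cylinder(h = 708, r = 45);
translate([298, -410, 0]) {
  translate([0, 0, 374]) cube([311, 280, 42]);
  translate([23, 23, 0]) cylinder(h = 374, r = 23);
  translate([288, 23, 0]) cylinder(h = 374, r = 23);
  translate([23, 257, 0]) cylinder(h = 374, r = 23);
  translate([288, 257, 0]) cylinder(h = 374, r = 23);
}
translate([298, 776, 0]) {
  translate([0, 0, 374]) cube([311, 280, 42]);
  translate([23, 23, 0]) cylinder(h = 374, r = 23);
  translate([288, 23, 0]) cylinder(h = 374, r = 23);
  translate([23, 257, 0]) cylinder(h = 374, r = 23);
  translate([288, 257, 0]) cylinder(h = 374, r = 23);
}
translate([-441, 183, 0]) {
  translate([0, 0, 374]) cube([311, 280, 42]);
  translate([23, 23, 0]) cylinder(h = 374, r = 23);
  translate([288, 23, 0]) cylinder(h = 374, r = 23);
  translate([23, 257, 0]) cylinder(h = 374, r = 23);
  translate([288, 257, 0]) cylinder(h = 374, r = 23);
}
translate([1037, 183, 0]) {
  translate([0, 0, 374]) cube([311, 280, 42]);
  translate([23, 23, 0]) cylinder(h = 374, r = 23);
  translate([288, 23, 0]) cylinder(h = 374, r = 23);
  translate([23, 257, 0]) cylinder(h = 374, r = 23);
  translate([288, 257, 0]) cylinder(h = 374, r = 23);
}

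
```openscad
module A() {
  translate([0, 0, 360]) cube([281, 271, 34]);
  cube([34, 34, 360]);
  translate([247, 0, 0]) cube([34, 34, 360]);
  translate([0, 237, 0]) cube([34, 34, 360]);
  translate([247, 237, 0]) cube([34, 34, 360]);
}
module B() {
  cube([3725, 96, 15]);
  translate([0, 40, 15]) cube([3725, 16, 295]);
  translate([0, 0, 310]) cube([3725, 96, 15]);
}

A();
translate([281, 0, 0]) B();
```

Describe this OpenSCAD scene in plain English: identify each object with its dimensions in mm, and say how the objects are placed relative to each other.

A is a simple wooden stool: a rectangular seat 281 mm (x) by 271 mm (y), 34 mm thick, top face at z = 394 mm, on four square legs, each 34×34 mm in cross-section. The legs rest on z = 0, each flush with a corner of the seat.

B is an I-beam lying along x, 3725 mm long. Overall section height 325 mm. Two flanges 96 mm wide (y) and 15 mm thick, one on the floor and one at the top; a web 16 mm thick runs between them, centred on the flange width.

The I-beam is against the stool's +x side, with their −y faces flush.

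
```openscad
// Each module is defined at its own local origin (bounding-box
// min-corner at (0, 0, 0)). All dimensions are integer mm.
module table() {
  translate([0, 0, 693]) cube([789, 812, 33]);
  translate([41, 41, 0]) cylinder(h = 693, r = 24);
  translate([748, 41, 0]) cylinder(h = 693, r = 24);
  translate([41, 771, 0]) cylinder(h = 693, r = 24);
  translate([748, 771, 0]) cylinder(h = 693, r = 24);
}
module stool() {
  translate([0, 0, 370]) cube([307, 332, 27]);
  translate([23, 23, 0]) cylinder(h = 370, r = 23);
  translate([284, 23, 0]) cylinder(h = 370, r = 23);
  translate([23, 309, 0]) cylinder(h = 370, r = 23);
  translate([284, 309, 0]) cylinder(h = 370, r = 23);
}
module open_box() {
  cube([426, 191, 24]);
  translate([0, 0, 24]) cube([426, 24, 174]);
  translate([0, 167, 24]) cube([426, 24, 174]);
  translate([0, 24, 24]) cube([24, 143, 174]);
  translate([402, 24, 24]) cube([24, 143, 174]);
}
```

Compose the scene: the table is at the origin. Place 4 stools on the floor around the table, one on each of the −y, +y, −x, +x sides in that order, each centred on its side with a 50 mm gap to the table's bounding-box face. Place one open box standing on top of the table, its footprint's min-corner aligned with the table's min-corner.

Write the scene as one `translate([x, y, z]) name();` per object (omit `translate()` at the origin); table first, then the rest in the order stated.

table();
translate([241, -382, 0]) stool();
translate([241, 862, 0]) stool();
translate([-357, 240, 0]) stool();
translate([839, 240, 0]) stool();
translate([0, 0, 726]) open_box();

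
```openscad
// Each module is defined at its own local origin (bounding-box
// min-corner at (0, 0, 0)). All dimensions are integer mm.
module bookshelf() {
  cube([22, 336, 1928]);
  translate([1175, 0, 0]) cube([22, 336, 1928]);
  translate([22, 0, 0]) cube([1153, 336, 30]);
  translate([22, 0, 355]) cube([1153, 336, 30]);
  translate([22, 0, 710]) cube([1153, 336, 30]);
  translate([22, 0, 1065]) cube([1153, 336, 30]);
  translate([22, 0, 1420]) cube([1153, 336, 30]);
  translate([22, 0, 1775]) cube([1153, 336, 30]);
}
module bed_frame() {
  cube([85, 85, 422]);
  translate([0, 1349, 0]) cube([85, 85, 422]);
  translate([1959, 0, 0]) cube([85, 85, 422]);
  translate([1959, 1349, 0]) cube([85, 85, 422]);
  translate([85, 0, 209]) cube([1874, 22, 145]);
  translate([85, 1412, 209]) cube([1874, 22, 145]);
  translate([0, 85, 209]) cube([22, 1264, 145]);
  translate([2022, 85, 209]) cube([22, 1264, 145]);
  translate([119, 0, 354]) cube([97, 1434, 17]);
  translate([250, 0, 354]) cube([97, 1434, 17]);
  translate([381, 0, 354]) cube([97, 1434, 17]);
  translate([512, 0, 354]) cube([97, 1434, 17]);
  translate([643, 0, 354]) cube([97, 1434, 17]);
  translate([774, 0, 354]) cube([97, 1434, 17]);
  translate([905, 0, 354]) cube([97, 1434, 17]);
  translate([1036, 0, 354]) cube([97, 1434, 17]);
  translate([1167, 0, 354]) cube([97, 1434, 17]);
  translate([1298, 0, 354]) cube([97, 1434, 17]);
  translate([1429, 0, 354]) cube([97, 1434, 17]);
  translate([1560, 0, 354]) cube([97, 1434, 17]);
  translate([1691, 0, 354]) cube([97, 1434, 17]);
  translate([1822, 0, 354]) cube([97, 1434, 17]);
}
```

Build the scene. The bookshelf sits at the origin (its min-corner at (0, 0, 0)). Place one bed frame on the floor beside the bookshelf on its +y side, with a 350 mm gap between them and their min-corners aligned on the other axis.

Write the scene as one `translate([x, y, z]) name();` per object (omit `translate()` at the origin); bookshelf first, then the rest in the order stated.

bookshelf();
translate([0, 686, 0]) bed_frame();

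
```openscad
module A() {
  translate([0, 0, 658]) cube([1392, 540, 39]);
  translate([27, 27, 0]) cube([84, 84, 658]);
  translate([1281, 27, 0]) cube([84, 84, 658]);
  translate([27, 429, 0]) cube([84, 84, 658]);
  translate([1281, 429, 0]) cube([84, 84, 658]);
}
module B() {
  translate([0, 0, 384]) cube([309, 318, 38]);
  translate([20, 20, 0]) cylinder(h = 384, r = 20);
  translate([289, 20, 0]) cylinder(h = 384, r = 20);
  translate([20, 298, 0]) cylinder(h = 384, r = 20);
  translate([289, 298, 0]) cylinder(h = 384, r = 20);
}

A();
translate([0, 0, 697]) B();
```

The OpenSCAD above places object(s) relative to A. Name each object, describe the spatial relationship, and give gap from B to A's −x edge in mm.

The stool's min-x is at 0; the table's min-x is 0; gap = 0 mm.

A is a table. B is a stool. The stool is on top of the table. The gap from the stool to the table's −x edge is 0 mm.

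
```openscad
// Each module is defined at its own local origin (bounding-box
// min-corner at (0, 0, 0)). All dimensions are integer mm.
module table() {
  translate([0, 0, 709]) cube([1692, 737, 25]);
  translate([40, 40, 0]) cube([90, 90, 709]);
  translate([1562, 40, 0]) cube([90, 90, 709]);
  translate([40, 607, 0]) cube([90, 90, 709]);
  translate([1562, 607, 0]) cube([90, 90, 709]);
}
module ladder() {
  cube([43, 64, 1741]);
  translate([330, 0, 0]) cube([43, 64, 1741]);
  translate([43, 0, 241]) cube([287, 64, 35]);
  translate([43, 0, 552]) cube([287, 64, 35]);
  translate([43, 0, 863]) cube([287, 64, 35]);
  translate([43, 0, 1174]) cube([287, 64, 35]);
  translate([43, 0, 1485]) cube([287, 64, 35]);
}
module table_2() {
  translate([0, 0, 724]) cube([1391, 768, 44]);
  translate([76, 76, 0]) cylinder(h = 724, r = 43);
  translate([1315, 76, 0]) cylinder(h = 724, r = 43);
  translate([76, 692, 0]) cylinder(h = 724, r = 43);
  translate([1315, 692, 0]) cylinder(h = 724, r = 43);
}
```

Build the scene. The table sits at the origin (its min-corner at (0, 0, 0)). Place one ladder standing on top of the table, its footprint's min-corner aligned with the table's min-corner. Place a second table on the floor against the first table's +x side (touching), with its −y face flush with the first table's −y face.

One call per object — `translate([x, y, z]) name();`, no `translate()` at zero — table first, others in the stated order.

table();
translate([0, 0, 734]) ladder();
translate([1692, 0, 0]) table_2();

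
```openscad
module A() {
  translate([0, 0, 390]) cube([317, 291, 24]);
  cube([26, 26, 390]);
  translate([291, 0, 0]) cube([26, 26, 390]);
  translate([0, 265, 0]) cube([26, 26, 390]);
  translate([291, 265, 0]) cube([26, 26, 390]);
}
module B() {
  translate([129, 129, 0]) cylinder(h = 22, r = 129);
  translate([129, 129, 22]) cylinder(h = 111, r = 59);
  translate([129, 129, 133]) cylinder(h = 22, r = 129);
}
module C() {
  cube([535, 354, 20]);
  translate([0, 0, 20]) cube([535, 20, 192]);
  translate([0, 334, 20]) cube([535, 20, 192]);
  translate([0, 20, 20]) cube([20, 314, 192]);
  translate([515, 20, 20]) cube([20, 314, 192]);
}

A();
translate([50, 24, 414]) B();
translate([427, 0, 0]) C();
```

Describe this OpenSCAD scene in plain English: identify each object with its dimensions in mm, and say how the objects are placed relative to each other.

A is a simple wooden stool: a rectangular seat 317 mm (x) by 291 mm (y), 24 mm thick, top face at z = 414 mm, on four square legs, each 26×26 mm in cross-section. The legs rest on z = 0, each flush with a corner of the seat.

B is a spool: two coaxial disc flanges of radius 129 mm and thickness 22 mm, joined by a core cylinder of radius 59 mm and height 111 mm. The lower flange rests on z = 0 and the three cylinders share a vertical axis.

C is an open storage box with external size 535×354×212 mm and wall thickness 20 mm (the base is also 20 mm thick). The base covers the whole footprint; the four walls stand on the base, with the y-facing walls full-width and the x-facing walls fitting between their inner faces.

The spool is on top of the stool. The open box is on the floor beside the stool on its +x side.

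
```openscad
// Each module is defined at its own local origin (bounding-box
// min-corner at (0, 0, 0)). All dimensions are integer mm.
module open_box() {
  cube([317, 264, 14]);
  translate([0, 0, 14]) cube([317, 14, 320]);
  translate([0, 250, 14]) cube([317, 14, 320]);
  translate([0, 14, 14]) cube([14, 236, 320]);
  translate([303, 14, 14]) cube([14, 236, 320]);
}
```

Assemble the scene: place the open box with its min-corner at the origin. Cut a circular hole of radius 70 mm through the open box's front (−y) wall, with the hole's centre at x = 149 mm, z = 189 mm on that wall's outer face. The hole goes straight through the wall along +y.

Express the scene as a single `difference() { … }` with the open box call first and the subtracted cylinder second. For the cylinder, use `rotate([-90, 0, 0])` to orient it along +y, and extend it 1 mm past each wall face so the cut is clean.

difference() {
  open_box();
  translate([149, -1, 189]) rotate([-90, 0, 0]) cylinder(h = 16, r = 70);
}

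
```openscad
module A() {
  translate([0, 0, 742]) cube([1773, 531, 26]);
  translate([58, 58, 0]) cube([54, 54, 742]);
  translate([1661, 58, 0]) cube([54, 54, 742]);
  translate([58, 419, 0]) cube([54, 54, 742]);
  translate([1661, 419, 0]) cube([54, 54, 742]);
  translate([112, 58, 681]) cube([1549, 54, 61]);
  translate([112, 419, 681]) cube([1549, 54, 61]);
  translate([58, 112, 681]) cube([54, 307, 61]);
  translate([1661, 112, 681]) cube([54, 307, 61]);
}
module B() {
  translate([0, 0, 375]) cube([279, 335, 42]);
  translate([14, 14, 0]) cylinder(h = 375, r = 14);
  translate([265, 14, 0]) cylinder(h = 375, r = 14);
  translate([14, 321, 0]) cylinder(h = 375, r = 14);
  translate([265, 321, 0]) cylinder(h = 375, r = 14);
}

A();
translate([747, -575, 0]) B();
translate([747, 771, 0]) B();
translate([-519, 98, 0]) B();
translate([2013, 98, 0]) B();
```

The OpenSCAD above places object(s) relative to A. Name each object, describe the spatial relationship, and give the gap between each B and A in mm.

A is a table. B is a stool. Four stools sit around the table at the −y, +y, −x, +x sides. The gap between each stool and the table is 240 mm.

Each stool's nearest face is 240 mm from the table's bounding box.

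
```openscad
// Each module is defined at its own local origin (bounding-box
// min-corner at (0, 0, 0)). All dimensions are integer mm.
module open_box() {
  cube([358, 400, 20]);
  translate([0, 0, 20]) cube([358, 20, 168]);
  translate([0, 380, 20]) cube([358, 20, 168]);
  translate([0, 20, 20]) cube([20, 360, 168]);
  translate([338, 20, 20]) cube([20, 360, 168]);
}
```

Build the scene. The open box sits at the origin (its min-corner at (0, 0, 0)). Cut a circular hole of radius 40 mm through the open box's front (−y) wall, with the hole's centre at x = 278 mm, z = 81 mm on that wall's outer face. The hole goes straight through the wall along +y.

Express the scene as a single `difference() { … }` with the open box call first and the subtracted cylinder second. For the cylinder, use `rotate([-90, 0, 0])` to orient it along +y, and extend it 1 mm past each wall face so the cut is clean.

difference() {
  open_box();
  translate([278, -1, 81]) rotate([-90, 0, 0]) cylinder(h = 22, r = 40);
}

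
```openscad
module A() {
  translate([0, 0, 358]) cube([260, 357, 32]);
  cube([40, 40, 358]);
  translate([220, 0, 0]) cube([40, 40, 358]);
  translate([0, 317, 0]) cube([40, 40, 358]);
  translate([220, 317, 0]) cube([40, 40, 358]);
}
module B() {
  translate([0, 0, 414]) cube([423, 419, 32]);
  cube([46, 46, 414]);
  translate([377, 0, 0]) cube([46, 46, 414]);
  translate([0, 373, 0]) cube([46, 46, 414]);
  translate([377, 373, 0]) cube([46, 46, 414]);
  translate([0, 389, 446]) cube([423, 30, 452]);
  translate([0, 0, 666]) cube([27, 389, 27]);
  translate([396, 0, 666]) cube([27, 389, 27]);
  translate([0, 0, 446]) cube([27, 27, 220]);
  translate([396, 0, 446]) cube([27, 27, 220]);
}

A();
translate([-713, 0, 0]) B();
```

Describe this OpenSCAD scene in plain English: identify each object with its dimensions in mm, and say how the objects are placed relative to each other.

A is a simple wooden stool: a rectangular seat 260 mm (x) by 357 mm (y), 32 mm thick, top face at z = 390 mm, on four square legs, each 40×40 mm in cross-section. The legs rest on z = 0, each flush with a corner of the seat.

B is a chair. The seat is a 423×419×32 mm slab with its top at z = 446 mm, on four 46×46 mm corner legs (flush with the seat edges, standing on z = 0). A flat backrest 30 mm thick, 452 mm tall, spans the full seat width and rises from the seat top along its +y edge, rear face flush with the rear of the seat. Two armrests of 27×27 mm section run along each side from the seat's front edge to the front of the backrest, top faces 247 mm above the seat top and outer faces flush with the seat's x-edges; a 27×27 mm post under the front of each armrest stands on the seat at the front corner.

The chair is on the floor beside the stool on its −x side.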